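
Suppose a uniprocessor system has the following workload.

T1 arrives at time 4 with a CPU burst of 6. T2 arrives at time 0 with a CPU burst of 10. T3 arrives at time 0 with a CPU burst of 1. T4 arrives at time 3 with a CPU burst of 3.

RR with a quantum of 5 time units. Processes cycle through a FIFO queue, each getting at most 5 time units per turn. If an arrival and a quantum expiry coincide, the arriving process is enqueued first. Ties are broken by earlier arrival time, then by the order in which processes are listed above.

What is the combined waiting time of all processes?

Schedule: | T2 0-5 | T3 5-6 | T4 6-9 | T1 9-14 | T2 14-19 | T1 19-20 |
Completion: T1=20  T2=19  T3=6  T4=9
Turnaround (C−A): T1=16  T2=19  T3=6  T4=6
Waiting = turnaround − burst: T1=10, T2=9, T3=5, T4=3
Total waiting = 10 + 9 + 5 + 3 = 27

27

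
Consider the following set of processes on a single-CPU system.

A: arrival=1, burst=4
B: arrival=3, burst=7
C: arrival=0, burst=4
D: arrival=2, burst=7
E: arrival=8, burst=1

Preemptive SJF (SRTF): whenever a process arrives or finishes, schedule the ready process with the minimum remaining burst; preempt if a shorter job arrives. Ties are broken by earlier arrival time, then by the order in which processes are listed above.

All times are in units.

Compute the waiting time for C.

0

Timeline: | C 0-4 | A 4-8 | E 8-9 | D 9-16 | B 16-23 |
Completion: A=8  B=23  C=4  D=16  E=9
Waiting(C) = turnaround − burst = 4 − 4 = 0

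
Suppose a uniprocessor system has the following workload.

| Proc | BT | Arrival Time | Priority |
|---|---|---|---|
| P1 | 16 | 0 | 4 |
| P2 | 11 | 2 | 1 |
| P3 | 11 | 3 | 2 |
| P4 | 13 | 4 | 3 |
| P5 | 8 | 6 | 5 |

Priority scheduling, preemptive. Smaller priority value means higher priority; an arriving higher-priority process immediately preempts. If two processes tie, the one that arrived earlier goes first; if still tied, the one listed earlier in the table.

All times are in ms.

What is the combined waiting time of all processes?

110

Schedule: | P1 0-2 | P2 2-13 | P3 13-24 | P4 24-37 | P1 37-51 | P5 51-59 |
Completion: P1=51  P2=13  P3=24  P4=37  P5=59
Waiting = turnaround − burst: P1=35, P2=0, P3=10, P4=20, P5=45
Total waiting = 35 + 0 + 10 + 20 + 45 = 110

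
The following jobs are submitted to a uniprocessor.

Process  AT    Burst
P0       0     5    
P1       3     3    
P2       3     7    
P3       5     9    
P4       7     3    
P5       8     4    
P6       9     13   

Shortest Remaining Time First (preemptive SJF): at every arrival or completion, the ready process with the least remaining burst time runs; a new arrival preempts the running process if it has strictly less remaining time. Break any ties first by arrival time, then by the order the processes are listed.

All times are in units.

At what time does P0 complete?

5

Schedule: | P0 0-5 | P1 5-8 | P4 8-11 | P5 11-15 | P2 15-22 | P3 22-31 | P6 31-44 |
Completion: P0=5  P1=8  P2=22  P3=31  P4=11  P5=15  P6=44
Turnaround (C−A): P0=5  P1=5  P2=19  P3=26  P4=4  P5=7  P6=35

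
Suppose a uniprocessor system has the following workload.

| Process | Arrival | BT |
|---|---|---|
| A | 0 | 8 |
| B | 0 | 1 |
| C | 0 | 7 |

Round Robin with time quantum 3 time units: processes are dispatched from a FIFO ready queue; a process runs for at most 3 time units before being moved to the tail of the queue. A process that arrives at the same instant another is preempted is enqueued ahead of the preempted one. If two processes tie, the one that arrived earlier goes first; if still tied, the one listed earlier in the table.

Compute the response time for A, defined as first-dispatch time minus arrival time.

Schedule: | A 0-3 | B 3-4 | C 4-7 | A 7-10 | C 10-13 | A 13-15 | C 15-16 |
Completion: A=15  B=4  C=16
Turnaround (C−A): A=15  B=4  C=16
Response(A) = first start − arrival = 0 − 0 = 0

0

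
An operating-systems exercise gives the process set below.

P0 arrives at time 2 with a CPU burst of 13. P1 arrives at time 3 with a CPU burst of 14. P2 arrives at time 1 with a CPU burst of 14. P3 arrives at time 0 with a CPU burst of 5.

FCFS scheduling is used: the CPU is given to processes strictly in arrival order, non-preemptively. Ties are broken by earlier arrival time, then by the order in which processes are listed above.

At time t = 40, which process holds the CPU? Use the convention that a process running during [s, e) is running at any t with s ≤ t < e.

Gantt: | P3 0-5 | P2 5-19 | P0 19-32 | P1 32-46 |
Completion: P0=32  P1=46  P2=19  P3=5
Turnaround (C−A): P0=30  P1=43  P2=18  P3=5

P1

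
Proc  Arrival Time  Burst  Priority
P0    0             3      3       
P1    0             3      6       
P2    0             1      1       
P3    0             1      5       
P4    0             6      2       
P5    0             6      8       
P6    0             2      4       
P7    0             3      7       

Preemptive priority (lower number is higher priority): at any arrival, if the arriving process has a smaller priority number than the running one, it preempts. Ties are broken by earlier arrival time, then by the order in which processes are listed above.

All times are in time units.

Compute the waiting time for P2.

Schedule: | P2 0-1 | P4 1-7 | P0 7-10 | P6 10-12 | P3 12-13 | P1 13-16 | P7 16-19 | P5 19-25 |
Completion: P0=10  P1=16  P2=1  P3=13  P4=7  P5=25  P6=12  P7=19
Turnaround (C−A): P0=10  P1=16  P2=1  P3=13  P4=7  P5=25  P6=12  P7=19
Waiting(P2) = turnaround − burst = 1 − 1 = 0

0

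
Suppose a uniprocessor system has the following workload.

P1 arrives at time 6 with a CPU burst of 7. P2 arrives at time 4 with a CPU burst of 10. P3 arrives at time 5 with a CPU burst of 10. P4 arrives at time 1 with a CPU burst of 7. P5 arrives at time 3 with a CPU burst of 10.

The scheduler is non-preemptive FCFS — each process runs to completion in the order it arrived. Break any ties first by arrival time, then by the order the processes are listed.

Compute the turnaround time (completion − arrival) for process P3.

Schedule: | idle 0-1 | P4 1-8 | P5 8-18 | P2 18-28 | P3 28-38 | P1 38-45 |
Completion: P1=45  P2=28  P3=38  P4=8  P5=18
Turnaround(P3) = completion − arrival = 38 − 5 = 33

33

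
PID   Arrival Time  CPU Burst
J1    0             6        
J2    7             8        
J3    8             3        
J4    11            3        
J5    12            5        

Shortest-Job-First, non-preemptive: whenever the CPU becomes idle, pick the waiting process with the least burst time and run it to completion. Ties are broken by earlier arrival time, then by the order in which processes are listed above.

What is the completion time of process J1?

6

Schedule: | J1 0-6 | idle 6-7 | J2 7-15 | J3 15-18 | J4 18-21 | J5 21-26 |
Completion: J1=6  J2=15  J3=18  J4=21  J5=26
Turnaround (C−A): J1=6  J2=8  J3=10  J4=10  J5=14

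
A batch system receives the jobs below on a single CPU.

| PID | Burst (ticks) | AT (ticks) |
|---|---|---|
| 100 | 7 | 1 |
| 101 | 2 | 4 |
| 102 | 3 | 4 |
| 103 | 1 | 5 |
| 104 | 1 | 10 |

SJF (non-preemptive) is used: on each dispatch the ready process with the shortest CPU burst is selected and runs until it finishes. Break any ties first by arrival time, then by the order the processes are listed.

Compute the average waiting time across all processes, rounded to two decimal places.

3.40

Timeline: | idle 0-1 | 100 1-8 | 103 8-9 | 101 9-11 | 104 11-12 | 102 12-15 |
Completion: 100=8  101=11  102=15  103=9  104=12
Turnaround (C−A): 100=7  101=7  102=11  103=4  104=2
Waiting times: 100=0, 101=5, 102=8, 103=3, 104=1
Average waiting = (0+5+8+3+1) / 5 = 17/5 = 3.40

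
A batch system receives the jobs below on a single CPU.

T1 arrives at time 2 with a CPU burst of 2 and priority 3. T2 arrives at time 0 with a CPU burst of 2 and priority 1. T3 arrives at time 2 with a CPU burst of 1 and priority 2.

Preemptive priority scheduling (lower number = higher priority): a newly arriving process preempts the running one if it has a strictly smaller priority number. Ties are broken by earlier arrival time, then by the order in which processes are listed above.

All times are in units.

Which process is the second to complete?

Gantt: | T2 0-2 | T3 2-3 | T1 3-5 |
Completion: T1=5  T2=2  T3=3
Turnaround (C−A): T1=3  T2=2  T3=1
Finish order: T2 → T3 → T1

T3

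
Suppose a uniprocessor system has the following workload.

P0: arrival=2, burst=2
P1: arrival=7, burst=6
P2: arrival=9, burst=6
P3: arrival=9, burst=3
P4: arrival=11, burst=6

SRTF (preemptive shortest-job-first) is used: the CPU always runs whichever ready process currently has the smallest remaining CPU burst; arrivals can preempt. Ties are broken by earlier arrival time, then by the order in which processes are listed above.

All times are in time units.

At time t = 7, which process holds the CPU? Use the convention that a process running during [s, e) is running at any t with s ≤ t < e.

Schedule: | idle 0-2 | P0 2-4 | idle 4-7 | P1 7-9 | P3 9-12 | P1 12-16 | P2 16-22 | P4 22-28 |
Completion: P0=4  P1=16  P2=22  P3=12  P4=28

P1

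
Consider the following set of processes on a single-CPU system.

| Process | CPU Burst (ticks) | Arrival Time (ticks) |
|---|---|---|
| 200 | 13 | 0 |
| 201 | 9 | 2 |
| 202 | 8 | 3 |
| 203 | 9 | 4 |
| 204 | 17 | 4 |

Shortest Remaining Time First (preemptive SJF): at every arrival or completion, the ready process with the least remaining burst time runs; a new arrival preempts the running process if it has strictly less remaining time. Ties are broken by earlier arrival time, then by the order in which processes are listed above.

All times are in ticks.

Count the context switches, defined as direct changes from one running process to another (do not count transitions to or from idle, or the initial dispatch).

Gantt: | 200 0-2 | 201 2-11 | 202 11-19 | 203 19-28 | 200 28-39 | 204 39-56 |
Completion: 200=39  201=11  202=19  203=28  204=56

5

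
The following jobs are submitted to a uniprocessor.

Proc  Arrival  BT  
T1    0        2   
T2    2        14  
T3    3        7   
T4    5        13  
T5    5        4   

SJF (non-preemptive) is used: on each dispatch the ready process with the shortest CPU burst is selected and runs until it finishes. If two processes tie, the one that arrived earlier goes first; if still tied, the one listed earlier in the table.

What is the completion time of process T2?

Gantt: | T1 0-2 | T2 2-16 | T5 16-20 | T3 20-27 | T4 27-40 |
Completion: T1=2  T2=16  T3=27  T4=40  T5=20

16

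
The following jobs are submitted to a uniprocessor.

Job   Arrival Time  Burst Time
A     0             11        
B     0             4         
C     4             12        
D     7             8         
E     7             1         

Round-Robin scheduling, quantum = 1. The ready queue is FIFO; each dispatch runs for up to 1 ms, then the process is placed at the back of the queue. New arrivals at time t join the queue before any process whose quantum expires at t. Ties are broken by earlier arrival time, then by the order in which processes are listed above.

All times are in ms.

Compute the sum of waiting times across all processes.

69

Timeline: | A 0-1 | B 1-2 | A 2-3 | B 3-4 | A 4-5 | C 5-6 | B 6-7 | A 7-8 | C 8-9 | D 9-10 | E 10-11 | B 11-12 | A 12-13 | C 13-14 | D 14-15 | A 15-16 | C 16-17 | D 17-18 | A 18-19 | C 19-20 | D 20-21 | A 21-22 | C 22-23 | D 23-24 | A 24-25 | C 25-26 | D 26-27 | A 27-28 | C 28-29 | D 29-30 | A 30-31 | C 31-32 | D 32-33 | C 33-36 |
Completion: A=31  B=12  C=36  D=33  E=11
Waiting = turnaround − burst: A=20, B=8, C=20, D=18, E=3
Total waiting = 20 + 8 + 20 + 18 + 3 = 69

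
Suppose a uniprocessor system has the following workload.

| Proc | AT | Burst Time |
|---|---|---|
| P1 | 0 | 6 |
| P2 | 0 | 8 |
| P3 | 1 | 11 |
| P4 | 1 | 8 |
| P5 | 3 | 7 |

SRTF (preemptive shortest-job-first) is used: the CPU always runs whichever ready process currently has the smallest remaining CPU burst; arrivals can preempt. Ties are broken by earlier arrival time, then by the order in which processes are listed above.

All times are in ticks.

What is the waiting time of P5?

3

Timeline: | P1 0-6 | P5 6-13 | P2 13-21 | P4 21-29 | P3 29-40 |
Completion: P1=6  P2=21  P3=40  P4=29  P5=13
Turnaround (C−A): P1=6  P2=21  P3=39  P4=28  P5=10
Waiting(P5) = turnaround − burst = 10 − 7 = 3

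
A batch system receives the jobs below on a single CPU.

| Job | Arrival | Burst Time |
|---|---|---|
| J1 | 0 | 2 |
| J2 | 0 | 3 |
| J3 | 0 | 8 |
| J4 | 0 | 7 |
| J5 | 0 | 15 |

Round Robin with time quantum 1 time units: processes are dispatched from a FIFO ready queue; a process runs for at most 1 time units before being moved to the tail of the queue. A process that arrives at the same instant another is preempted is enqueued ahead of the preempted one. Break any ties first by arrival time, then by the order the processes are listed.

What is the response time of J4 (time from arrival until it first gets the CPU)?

3

Gantt: | J1 0-1 | J2 1-2 | J3 2-3 | J4 3-4 | J5 4-5 | J1 5-6 | J2 6-7 | J3 7-8 | J4 8-9 | J5 9-10 | J2 10-11 | J3 11-12 | J4 12-13 | J5 13-14 | J3 14-15 | J4 15-16 | J5 16-17 | J3 17-18 | J4 18-19 | J5 19-20 | J3 20-21 | J4 21-22 | J5 22-23 | J3 23-24 | J4 24-25 | J5 25-26 | J3 26-27 | J5 27-35 |
Completion: J1=6  J2=11  J3=27  J4=25  J5=35
Turnaround (C−A): J1=6  J2=11  J3=27  J4=25  J5=35
Response(J4) = first start − arrival = 3 − 0 = 3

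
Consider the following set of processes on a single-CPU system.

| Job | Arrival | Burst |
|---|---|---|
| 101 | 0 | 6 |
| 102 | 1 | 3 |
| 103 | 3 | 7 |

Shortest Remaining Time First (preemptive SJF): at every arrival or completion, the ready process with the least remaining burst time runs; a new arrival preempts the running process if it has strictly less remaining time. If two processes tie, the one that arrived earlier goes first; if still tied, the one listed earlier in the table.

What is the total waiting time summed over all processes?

Timeline: | 101 0-1 | 102 1-4 | 101 4-9 | 103 9-16 |
Completion: 101=9  102=4  103=16
Waiting = turnaround − burst: 101=3, 102=0, 103=6
Total waiting = 3 + 0 + 6 = 9

9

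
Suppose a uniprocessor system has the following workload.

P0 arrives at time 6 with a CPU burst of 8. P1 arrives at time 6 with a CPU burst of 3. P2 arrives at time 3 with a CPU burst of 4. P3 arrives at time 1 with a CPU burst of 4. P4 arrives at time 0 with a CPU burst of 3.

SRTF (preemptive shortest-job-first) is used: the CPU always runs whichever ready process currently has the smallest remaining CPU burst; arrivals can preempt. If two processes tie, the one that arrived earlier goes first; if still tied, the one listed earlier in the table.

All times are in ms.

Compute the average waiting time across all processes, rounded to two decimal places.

3.60

Schedule: | P4 0-3 | P3 3-7 | P1 7-10 | P2 10-14 | P0 14-22 |
Completion: P0=22  P1=10  P2=14  P3=7  P4=3
Waiting times: P0=8, P1=1, P2=7, P3=2, P4=0
Average waiting = (8+1+7+2+0) / 5 = 18/5 = 3.60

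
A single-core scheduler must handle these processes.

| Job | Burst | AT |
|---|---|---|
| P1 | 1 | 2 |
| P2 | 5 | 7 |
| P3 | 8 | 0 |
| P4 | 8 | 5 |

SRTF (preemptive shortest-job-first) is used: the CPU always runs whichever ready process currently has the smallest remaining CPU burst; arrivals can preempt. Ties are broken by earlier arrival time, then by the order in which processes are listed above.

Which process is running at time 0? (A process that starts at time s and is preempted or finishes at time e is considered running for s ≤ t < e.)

P3

Schedule: | P3 0-2 | P1 2-3 | P3 3-9 | P2 9-14 | P4 14-22 |
Completion: P1=3  P2=14  P3=9  P4=22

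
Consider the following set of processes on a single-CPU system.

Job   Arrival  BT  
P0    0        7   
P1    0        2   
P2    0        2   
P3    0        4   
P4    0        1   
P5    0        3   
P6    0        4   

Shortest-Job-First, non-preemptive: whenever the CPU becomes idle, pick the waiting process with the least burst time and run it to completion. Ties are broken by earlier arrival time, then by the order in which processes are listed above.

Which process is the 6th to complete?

Schedule: | P4 0-1 | P1 1-3 | P2 3-5 | P5 5-8 | P3 8-12 | P6 12-16 | P0 16-23 |
Completion: P0=23  P1=3  P2=5  P3=12  P4=1  P5=8  P6=16
Turnaround (C−A): P0=23  P1=3  P2=5  P3=12  P4=1  P5=8  P6=16
Finish order: P4 → P1 → P2 → P5 → P3 → P6 → P0

P6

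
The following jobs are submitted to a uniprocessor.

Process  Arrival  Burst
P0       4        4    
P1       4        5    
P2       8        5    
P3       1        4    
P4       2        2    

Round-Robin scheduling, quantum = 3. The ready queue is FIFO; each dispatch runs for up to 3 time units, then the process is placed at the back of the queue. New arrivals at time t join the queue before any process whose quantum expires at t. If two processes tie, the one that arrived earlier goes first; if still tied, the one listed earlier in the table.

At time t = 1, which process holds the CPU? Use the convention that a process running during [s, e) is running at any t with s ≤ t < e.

P3

Gantt: | idle 0-1 | P3 1-4 | P4 4-6 | P0 6-9 | P1 9-12 | P3 12-13 | P2 13-16 | P0 16-17 | P1 17-19 | P2 19-21 |
Completion: P0=17  P1=19  P2=21  P3=13  P4=6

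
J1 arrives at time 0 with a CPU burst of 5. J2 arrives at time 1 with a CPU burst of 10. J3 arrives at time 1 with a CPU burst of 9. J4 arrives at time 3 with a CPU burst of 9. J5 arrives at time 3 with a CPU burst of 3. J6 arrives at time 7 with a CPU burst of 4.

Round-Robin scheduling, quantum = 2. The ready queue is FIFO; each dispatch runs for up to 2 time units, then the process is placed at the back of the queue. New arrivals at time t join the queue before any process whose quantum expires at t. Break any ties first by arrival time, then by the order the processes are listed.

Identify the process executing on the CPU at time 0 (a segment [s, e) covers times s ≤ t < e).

Timeline: | J1 0-2 | J2 2-4 | J3 4-6 | J1 6-8 | J4 8-10 | J5 10-12 | J2 12-14 | J3 14-16 | J6 16-18 | J1 18-19 | J4 19-21 | J5 21-22 | J2 22-24 | J3 24-26 | J6 26-28 | J4 28-30 | J2 30-32 | J3 32-34 | J4 34-36 | J2 36-38 | J3 38-39 | J4 39-40 |
Completion: J1=19  J2=38  J3=39  J4=40  J5=22  J6=28
Turnaround (C−A): J1=19  J2=37  J3=38  J4=37  J5=19  J6=21

J1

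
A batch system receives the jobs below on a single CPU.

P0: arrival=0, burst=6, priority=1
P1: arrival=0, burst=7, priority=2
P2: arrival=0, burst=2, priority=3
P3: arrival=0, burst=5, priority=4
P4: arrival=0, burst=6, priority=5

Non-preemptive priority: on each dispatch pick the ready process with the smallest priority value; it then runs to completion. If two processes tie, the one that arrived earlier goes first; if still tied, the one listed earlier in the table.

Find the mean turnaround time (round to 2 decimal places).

16.00

Timeline: | P0 0-6 | P1 6-13 | P2 13-15 | P3 15-20 | P4 20-26 |
Completion: P0=6  P1=13  P2=15  P3=20  P4=26
Turnaround times: P0=6, P1=13, P2=15, P3=20, P4=26
Average turnaround = (6+13+15+20+26) / 5 = 80/5 = 16.00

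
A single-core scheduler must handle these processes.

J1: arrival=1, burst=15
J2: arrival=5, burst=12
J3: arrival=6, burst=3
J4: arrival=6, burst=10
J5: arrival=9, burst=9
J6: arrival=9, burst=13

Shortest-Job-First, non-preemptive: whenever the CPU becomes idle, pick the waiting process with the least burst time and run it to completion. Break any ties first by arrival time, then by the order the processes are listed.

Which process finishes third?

Timeline: | idle 0-1 | J1 1-16 | J3 16-19 | J5 19-28 | J4 28-38 | J2 38-50 | J6 50-63 |
Completion: J1=16  J2=50  J3=19  J4=38  J5=28  J6=63
Turnaround (C−A): J1=15  J2=45  J3=13  J4=32  J5=19  J6=54
Finish order: J1 → J3 → J5 → J4 → J2 → J6

J5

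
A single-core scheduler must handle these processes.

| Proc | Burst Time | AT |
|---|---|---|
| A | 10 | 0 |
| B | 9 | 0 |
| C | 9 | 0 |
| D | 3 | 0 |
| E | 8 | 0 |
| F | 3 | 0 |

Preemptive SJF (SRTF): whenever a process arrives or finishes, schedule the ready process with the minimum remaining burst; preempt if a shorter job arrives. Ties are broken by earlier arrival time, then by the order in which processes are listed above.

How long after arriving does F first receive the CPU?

3

Timeline: | D 0-3 | F 3-6 | E 6-14 | B 14-23 | C 23-32 | A 32-42 |
Completion: A=42  B=23  C=32  D=3  E=14  F=6
Turnaround (C−A): A=42  B=23  C=32  D=3  E=14  F=6
Response(F) = first start − arrival = 3 − 0 = 3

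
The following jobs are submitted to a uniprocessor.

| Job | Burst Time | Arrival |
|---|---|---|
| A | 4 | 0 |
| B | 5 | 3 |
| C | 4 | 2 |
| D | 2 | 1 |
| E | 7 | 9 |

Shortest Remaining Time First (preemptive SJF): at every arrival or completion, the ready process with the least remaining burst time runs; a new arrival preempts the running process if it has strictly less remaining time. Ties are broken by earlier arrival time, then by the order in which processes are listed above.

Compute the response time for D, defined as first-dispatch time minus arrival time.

Schedule: | A 0-1 | D 1-3 | A 3-6 | C 6-10 | B 10-15 | E 15-22 |
Completion: A=6  B=15  C=10  D=3  E=22
Turnaround (C−A): A=6  B=12  C=8  D=2  E=13
Response(D) = first start − arrival = 1 − 1 = 0

0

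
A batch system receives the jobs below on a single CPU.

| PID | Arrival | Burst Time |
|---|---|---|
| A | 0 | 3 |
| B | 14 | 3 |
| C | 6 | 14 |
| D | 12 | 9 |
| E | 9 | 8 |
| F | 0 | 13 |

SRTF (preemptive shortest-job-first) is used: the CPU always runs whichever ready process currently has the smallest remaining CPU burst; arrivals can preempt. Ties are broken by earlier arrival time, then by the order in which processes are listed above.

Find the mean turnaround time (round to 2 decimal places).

18.33

Gantt: | A 0-3 | F 3-16 | B 16-19 | E 19-27 | D 27-36 | C 36-50 |
Completion: A=3  B=19  C=50  D=36  E=27  F=16
Turnaround (C−A): A=3  B=5  C=44  D=24  E=18  F=16
Turnaround times: A=3, B=5, C=44, D=24, E=18, F=16
Average turnaround = (3+5+44+24+18+16) / 6 = 110/6 = 18.33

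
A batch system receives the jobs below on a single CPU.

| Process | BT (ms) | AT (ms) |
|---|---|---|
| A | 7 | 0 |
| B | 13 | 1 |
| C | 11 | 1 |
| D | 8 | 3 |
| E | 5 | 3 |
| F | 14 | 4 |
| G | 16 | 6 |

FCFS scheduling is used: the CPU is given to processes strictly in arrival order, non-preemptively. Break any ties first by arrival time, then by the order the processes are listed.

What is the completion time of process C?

31

Schedule: | A 0-7 | B 7-20 | C 20-31 | D 31-39 | E 39-44 | F 44-58 | G 58-74 |
Completion: A=7  B=20  C=31  D=39  E=44  F=58  G=74
Turnaround (C−A): A=7  B=19  C=30  D=36  E=41  F=54  G=68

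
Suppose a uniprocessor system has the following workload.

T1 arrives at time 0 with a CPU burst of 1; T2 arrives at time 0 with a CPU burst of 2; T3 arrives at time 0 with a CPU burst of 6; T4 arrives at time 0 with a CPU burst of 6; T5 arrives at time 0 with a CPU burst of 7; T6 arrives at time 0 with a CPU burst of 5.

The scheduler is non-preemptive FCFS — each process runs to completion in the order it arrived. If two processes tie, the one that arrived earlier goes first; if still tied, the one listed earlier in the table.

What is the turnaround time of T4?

Schedule: | T1 0-1 | T2 1-3 | T3 3-9 | T4 9-15 | T5 15-22 | T6 22-27 |
Completion: T1=1  T2=3  T3=9  T4=15  T5=22  T6=27
Turnaround (C−A): T1=1  T2=3  T3=9  T4=15  T5=22  T6=27
Turnaround(T4) = completion − arrival = 15 − 0 = 15

15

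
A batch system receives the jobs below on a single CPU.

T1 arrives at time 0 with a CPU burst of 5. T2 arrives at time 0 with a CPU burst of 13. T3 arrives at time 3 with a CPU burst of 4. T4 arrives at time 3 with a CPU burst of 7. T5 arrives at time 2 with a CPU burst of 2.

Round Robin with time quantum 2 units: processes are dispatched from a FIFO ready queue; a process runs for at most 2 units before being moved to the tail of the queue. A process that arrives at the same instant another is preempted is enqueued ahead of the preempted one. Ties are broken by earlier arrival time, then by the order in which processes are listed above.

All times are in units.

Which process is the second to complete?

Gantt: | T1 0-2 | T2 2-4 | T5 4-6 | T1 6-8 | T3 8-10 | T4 10-12 | T2 12-14 | T1 14-15 | T3 15-17 | T4 17-19 | T2 19-21 | T4 21-23 | T2 23-25 | T4 25-26 | T2 26-31 |
Completion: T1=15  T2=31  T3=17  T4=26  T5=6
Turnaround (C−A): T1=15  T2=31  T3=14  T4=23  T5=4
Finish order: T5 → T1 → T3 → T4 → T2

T1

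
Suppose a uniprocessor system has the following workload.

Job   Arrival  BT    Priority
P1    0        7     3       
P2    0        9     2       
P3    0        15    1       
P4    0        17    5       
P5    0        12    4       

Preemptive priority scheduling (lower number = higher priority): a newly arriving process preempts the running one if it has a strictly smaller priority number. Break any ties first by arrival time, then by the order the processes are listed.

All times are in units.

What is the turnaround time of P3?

Schedule: | P3 0-15 | P2 15-24 | P1 24-31 | P5 31-43 | P4 43-60 |
Completion: P1=31  P2=24  P3=15  P4=60  P5=43
Turnaround(P3) = completion − arrival = 15 − 0 = 15

15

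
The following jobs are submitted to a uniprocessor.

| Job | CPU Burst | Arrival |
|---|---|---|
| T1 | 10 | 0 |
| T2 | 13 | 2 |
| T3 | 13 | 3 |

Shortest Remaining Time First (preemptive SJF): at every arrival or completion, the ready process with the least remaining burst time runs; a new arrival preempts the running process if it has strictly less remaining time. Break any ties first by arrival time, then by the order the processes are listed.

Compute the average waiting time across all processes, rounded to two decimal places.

9.33

Timeline: | T1 0-10 | T2 10-23 | T3 23-36 |
Completion: T1=10  T2=23  T3=36
Waiting times: T1=0, T2=8, T3=20
Average waiting = (0+8+20) / 3 = 28/3 = 9.33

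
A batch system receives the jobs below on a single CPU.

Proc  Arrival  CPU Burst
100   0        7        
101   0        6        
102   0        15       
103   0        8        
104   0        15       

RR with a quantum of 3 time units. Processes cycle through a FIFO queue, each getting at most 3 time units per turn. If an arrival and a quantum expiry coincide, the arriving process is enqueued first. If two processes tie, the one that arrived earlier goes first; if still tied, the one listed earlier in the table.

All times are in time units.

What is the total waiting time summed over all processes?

136

Timeline: | 100 0-3 | 101 3-6 | 102 6-9 | 103 9-12 | 104 12-15 | 100 15-18 | 101 18-21 | 102 21-24 | 103 24-27 | 104 27-30 | 100 30-31 | 102 31-34 | 103 34-36 | 104 36-39 | 102 39-42 | 104 42-45 | 102 45-48 | 104 48-51 |
Completion: 100=31  101=21  102=48  103=36  104=51
Turnaround (C−A): 100=31  101=21  102=48  103=36  104=51
Waiting = turnaround − burst: 100=24, 101=15, 102=33, 103=28, 104=36
Total waiting = 24 + 15 + 33 + 28 + 36 = 136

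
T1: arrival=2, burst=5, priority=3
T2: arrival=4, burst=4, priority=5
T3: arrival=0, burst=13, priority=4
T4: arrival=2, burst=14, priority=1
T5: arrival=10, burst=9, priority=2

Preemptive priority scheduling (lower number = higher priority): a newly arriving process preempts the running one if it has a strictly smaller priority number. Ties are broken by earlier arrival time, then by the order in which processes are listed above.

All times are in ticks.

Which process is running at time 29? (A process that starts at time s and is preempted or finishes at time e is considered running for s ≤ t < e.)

Schedule: | T3 0-2 | T4 2-16 | T5 16-25 | T1 25-30 | T3 30-41 | T2 41-45 |
Completion: T1=30  T2=45  T3=41  T4=16  T5=25
Turnaround (C−A): T1=28  T2=41  T3=41  T4=14  T5=15

T1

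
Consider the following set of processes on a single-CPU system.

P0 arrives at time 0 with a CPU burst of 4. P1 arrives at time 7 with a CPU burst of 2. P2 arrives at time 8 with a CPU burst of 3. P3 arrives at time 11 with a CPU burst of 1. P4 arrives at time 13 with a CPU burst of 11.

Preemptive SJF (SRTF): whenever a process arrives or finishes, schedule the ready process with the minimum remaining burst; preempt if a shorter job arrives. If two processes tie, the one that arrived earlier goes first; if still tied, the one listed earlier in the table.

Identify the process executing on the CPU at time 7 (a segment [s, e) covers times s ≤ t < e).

P1

Timeline: | P0 0-4 | idle 4-7 | P1 7-9 | P2 9-12 | P3 12-13 | P4 13-24 |
Completion: P0=4  P1=9  P2=12  P3=13  P4=24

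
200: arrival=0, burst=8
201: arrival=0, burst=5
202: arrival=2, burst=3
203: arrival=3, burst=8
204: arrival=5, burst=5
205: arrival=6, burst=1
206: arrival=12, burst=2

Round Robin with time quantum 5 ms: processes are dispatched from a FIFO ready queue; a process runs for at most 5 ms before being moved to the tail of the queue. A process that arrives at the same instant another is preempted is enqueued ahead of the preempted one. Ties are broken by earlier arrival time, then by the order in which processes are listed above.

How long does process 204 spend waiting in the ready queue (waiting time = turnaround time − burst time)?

Timeline: | 200 0-5 | 201 5-10 | 202 10-13 | 203 13-18 | 204 18-23 | 200 23-26 | 205 26-27 | 206 27-29 | 203 29-32 |
Completion: 200=26  201=10  202=13  203=32  204=23  205=27  206=29
Waiting(204) = turnaround − burst = 18 − 5 = 13

13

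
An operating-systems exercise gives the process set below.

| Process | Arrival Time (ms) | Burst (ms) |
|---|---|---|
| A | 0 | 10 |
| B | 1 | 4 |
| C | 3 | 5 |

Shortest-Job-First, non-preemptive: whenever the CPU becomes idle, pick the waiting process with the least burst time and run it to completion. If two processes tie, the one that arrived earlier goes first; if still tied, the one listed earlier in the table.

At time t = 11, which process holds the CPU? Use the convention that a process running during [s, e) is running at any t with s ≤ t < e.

B

Timeline: | A 0-10 | B 10-14 | C 14-19 |
Completion: A=10  B=14  C=19
Turnaround (C−A): A=10  B=13  C=16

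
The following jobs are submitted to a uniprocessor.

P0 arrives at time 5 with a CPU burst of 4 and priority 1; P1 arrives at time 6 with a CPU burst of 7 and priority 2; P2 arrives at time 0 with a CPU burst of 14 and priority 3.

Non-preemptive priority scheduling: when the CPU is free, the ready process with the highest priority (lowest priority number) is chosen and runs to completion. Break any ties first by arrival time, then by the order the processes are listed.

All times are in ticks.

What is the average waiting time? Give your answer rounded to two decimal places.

Timeline: | P2 0-14 | P0 14-18 | P1 18-25 |
Completion: P0=18  P1=25  P2=14
Turnaround (C−A): P0=13  P1=19  P2=14
Waiting times: P0=9, P1=12, P2=0
Average waiting = (9+12+0) / 3 = 21/3 = 7.00

7.00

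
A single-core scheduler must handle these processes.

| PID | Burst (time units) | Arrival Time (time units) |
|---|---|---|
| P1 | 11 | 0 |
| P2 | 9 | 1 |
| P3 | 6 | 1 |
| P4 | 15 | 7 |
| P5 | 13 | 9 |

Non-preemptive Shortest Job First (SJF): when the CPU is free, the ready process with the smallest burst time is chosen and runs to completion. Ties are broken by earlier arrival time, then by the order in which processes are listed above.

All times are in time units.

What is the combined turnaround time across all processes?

129

Schedule: | P1 0-11 | P3 11-17 | P2 17-26 | P5 26-39 | P4 39-54 |
Completion: P1=11  P2=26  P3=17  P4=54  P5=39
Turnaround = completion − arrival: P1=11, P2=25, P3=16, P4=47, P5=30
Total turnaround = 11 + 25 + 16 + 47 + 30 = 129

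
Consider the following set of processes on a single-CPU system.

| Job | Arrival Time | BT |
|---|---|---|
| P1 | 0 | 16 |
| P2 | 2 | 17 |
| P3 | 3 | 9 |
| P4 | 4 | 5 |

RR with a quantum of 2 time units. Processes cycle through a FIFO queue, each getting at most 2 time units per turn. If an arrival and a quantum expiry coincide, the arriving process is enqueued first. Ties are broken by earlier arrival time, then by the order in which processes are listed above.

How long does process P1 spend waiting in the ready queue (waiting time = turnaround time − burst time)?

28

Schedule: | P1 0-2 | P2 2-4 | P1 4-6 | P3 6-8 | P4 8-10 | P2 10-12 | P1 12-14 | P3 14-16 | P4 16-18 | P2 18-20 | P1 20-22 | P3 22-24 | P4 24-25 | P2 25-27 | P1 27-29 | P3 29-31 | P2 31-33 | P1 33-35 | P3 35-36 | P2 36-38 | P1 38-40 | P2 40-42 | P1 42-44 | P2 44-47 |
Completion: P1=44  P2=47  P3=36  P4=25
Turnaround (C−A): P1=44  P2=45  P3=33  P4=21
Waiting(P1) = turnaround − burst = 44 − 16 = 28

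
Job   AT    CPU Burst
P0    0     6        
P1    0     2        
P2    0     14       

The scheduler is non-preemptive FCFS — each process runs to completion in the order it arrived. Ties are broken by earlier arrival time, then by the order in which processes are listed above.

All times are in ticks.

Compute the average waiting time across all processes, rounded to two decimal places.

Gantt: | P0 0-6 | P1 6-8 | P2 8-22 |
Completion: P0=6  P1=8  P2=22
Turnaround (C−A): P0=6  P1=8  P2=22
Waiting times: P0=0, P1=6, P2=8
Average waiting = (0+6+8) / 3 = 14/3 = 4.67

4.67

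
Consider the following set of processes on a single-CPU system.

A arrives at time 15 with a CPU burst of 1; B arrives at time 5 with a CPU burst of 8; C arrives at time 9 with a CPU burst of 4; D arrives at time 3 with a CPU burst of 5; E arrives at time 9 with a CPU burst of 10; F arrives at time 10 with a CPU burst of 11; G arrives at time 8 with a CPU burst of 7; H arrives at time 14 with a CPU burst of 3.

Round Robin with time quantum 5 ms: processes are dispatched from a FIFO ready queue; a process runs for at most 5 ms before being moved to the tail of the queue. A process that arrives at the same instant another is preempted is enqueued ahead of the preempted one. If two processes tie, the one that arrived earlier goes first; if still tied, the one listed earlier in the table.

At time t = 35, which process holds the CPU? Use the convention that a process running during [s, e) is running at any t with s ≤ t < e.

Timeline: | idle 0-3 | D 3-8 | B 8-13 | G 13-18 | C 18-22 | E 22-27 | F 27-32 | B 32-35 | H 35-38 | A 38-39 | G 39-41 | E 41-46 | F 46-52 |
Completion: A=39  B=35  C=22  D=8  E=46  F=52  G=41  H=38

H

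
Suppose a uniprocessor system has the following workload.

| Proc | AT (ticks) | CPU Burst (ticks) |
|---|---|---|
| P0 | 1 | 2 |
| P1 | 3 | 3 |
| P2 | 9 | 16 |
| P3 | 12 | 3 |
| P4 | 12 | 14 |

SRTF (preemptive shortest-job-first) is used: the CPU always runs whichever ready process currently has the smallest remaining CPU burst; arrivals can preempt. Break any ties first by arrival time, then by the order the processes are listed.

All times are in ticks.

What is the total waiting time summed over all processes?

Timeline: | idle 0-1 | P0 1-3 | P1 3-6 | idle 6-9 | P2 9-12 | P3 12-15 | P2 15-28 | P4 28-42 |
Completion: P0=3  P1=6  P2=28  P3=15  P4=42
Waiting = turnaround − burst: P0=0, P1=0, P2=3, P3=0, P4=16
Total waiting = 0 + 0 + 3 + 0 + 16 = 19

19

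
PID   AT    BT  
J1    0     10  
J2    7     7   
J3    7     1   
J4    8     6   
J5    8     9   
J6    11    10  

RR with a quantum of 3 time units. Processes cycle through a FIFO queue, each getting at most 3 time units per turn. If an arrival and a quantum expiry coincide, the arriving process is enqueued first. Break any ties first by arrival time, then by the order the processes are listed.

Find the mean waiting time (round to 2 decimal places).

16.00

Timeline: | J1 0-9 | J2 9-12 | J3 12-13 | J4 13-16 | J5 16-19 | J1 19-20 | J6 20-23 | J2 23-26 | J4 26-29 | J5 29-32 | J6 32-35 | J2 35-36 | J5 36-39 | J6 39-43 |
Completion: J1=20  J2=36  J3=13  J4=29  J5=39  J6=43
Turnaround (C−A): J1=20  J2=29  J3=6  J4=21  J5=31  J6=32
Waiting times: J1=10, J2=22, J3=5, J4=15, J5=22, J6=22
Average waiting = (10+22+5+15+22+22) / 6 = 96/6 = 16.00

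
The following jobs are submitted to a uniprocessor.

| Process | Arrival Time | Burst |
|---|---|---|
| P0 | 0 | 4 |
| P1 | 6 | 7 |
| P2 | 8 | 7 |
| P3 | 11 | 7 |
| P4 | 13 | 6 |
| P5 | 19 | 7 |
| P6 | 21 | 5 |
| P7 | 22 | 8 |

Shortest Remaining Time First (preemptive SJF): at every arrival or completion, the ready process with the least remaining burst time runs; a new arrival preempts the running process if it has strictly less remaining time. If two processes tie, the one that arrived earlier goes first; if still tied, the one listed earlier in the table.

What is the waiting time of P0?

0

Timeline: | P0 0-4 | idle 4-6 | P1 6-13 | P4 13-19 | P2 19-26 | P6 26-31 | P3 31-38 | P5 38-45 | P7 45-53 |
Completion: P0=4  P1=13  P2=26  P3=38  P4=19  P5=45  P6=31  P7=53
Waiting(P0) = turnaround − burst = 4 − 4 = 0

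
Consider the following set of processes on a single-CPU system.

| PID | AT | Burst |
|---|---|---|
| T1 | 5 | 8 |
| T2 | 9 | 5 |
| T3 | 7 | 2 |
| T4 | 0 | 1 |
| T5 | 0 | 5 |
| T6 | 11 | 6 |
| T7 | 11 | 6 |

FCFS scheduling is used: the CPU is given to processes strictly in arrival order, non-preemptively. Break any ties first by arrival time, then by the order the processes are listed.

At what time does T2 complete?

21

Schedule: | T4 0-1 | T5 1-6 | T1 6-14 | T3 14-16 | T2 16-21 | T6 21-27 | T7 27-33 |
Completion: T1=14  T2=21  T3=16  T4=1  T5=6  T6=27  T7=33
Turnaround (C−A): T1=9  T2=12  T3=9  T4=1  T5=6  T6=16  T7=22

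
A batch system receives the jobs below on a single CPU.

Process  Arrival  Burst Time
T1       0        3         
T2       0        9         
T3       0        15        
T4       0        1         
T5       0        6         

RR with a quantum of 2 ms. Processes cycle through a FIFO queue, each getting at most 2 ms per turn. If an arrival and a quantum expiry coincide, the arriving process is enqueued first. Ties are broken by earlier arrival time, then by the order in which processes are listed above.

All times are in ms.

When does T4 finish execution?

Gantt: | T1 0-2 | T2 2-4 | T3 4-6 | T4 6-7 | T5 7-9 | T1 9-10 | T2 10-12 | T3 12-14 | T5 14-16 | T2 16-18 | T3 18-20 | T5 20-22 | T2 22-24 | T3 24-26 | T2 26-27 | T3 27-34 |
Completion: T1=10  T2=27  T3=34  T4=7  T5=22
Turnaround (C−A): T1=10  T2=27  T3=34  T4=7  T5=22

7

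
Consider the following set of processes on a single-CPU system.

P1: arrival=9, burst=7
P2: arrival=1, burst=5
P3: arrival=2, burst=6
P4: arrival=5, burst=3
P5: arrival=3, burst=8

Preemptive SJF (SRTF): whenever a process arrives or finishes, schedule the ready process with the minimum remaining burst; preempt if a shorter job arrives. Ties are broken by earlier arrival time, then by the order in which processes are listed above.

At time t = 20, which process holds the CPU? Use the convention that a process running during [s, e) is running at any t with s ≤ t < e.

P1

Gantt: | idle 0-1 | P2 1-6 | P4 6-9 | P3 9-15 | P1 15-22 | P5 22-30 |
Completion: P1=22  P2=6  P3=15  P4=9  P5=30
Turnaround (C−A): P1=13  P2=5  P3=13  P4=4  P5=27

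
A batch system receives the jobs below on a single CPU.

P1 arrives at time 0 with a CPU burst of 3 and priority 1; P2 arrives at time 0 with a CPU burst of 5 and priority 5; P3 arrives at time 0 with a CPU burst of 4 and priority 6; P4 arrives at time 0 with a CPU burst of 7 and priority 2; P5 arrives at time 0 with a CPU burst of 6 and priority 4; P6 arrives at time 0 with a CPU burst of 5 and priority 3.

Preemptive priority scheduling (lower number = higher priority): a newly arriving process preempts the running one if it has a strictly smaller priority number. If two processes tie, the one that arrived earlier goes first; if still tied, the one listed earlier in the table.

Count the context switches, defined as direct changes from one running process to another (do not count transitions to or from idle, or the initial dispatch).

5

Gantt: | P1 0-3 | P4 3-10 | P6 10-15 | P5 15-21 | P2 21-26 | P3 26-30 |
Completion: P1=3  P2=26  P3=30  P4=10  P5=21  P6=15
Turnaround (C−A): P1=3  P2=26  P3=30  P4=10  P5=21  P6=15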